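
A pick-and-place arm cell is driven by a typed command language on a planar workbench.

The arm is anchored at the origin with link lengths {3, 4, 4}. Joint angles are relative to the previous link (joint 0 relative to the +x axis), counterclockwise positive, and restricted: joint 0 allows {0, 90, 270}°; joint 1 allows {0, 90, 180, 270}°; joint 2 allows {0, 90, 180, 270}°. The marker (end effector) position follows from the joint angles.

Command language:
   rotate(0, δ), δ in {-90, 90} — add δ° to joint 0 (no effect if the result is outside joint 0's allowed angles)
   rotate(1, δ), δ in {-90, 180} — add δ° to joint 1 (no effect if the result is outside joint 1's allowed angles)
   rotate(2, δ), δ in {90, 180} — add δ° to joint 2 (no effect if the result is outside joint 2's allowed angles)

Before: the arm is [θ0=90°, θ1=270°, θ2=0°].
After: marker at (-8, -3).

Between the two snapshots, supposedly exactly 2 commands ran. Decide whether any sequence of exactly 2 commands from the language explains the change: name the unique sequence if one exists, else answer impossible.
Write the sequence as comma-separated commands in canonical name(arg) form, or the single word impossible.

rotate(0, -90), rotate(0, -90)

begin: [θ0=90°, θ1=270°, θ2=0°]
step 1 (rotate(0, -90)): [θ0=0°, θ1=270°, θ2=0°]
step 2 (rotate(0, -90)): [θ0=270°, θ1=270°, θ2=0°]
uniquely the one of 36 2-step routes that fits.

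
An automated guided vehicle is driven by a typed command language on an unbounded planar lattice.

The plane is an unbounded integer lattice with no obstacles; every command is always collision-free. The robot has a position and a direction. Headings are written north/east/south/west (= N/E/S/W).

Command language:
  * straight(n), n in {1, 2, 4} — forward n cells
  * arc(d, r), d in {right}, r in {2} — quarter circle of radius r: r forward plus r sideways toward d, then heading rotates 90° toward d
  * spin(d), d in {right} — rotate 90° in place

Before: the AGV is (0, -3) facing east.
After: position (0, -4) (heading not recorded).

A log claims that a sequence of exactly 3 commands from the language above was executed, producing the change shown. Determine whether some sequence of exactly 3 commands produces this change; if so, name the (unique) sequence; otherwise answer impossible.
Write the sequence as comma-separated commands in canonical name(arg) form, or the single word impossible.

start: (0, -3) facing east
t=1 spin(right) ⇒ (0, -3) facing south
t=2 straight(1) ⇒ (0, -4) facing south
t=3 spin(right) ⇒ (0, -4) facing west
all 125 alternatives checked — unique.

spin(right), straight(1), spin(right)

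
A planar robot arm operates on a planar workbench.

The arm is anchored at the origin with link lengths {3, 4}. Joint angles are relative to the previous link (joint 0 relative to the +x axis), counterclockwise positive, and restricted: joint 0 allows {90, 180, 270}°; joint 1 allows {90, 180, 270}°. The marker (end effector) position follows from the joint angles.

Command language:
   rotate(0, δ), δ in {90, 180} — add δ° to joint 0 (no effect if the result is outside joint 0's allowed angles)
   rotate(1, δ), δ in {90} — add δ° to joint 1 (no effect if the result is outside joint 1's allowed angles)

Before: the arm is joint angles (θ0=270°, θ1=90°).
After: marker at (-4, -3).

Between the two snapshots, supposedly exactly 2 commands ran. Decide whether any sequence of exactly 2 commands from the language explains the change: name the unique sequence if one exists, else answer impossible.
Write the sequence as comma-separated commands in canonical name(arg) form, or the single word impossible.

initial: joint angles (θ0=270°, θ1=90°)
1. rotate(1, 90) → joint angles (θ0=270°, θ1=180°)
2. rotate(1, 90) → joint angles (θ0=270°, θ1=270°)
all 9 alternatives checked — unique.

rotate(1, 90), rotate(1, 90)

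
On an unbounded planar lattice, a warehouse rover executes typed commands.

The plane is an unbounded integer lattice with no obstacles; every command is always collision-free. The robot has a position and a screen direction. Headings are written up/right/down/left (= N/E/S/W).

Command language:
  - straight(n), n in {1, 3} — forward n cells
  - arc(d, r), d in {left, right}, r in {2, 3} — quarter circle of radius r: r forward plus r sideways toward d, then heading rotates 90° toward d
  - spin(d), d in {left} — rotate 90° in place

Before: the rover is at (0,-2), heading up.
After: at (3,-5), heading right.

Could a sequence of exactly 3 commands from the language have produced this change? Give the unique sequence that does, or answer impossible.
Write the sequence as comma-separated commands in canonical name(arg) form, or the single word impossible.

key: position moved to (3,-5) AND the heading swung to E — translation plus rotation needed
from: at (0,-2), heading up
t=1 spin(left) ⇒ at (0,-2), heading left
t=2 spin(left) ⇒ at (0,-2), heading down
t=3 arc(left, 3) ⇒ at (3,-5), heading right
all 343 alternatives checked — unique.

spin(left), spin(left), arc(left, 3)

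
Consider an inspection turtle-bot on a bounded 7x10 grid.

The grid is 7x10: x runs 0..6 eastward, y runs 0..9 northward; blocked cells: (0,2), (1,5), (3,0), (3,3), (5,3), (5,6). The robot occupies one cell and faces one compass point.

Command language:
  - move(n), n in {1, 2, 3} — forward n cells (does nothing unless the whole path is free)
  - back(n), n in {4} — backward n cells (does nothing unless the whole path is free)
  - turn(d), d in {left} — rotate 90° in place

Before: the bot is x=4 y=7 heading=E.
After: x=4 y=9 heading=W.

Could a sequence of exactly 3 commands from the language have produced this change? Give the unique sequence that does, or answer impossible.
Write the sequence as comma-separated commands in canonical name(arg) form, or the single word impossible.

turn(left), move(2), turn(left)

key: cell and facing (now W) both changed — the 3 commands mix motion and turning
start: x=4 y=7 heading=E
step 1 (turn(left)): x=4 y=7 heading=N
step 2 (move(2)): x=4 y=9 heading=N
step 3 (turn(left)): x=4 y=9 heading=W
all 125 alternatives checked — unique.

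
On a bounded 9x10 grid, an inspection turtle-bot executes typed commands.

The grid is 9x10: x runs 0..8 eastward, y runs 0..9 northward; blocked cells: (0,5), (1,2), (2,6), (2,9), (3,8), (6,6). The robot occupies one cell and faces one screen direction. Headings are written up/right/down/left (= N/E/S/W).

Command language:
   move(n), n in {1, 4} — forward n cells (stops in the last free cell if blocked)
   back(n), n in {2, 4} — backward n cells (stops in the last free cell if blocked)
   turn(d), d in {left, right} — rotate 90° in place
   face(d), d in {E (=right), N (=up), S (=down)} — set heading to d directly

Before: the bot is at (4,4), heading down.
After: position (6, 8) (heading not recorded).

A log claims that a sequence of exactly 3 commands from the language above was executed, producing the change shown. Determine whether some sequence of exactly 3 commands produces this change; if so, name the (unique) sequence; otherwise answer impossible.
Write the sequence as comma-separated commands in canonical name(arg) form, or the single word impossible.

key: order matters: swapping back(4) and back(2) lands elsewhere
from: at (4,4), heading down
t=1 back(4) ⇒ at (4,8), heading down
t=2 turn(right) ⇒ at (4,8), heading left
t=3 back(2) ⇒ at (6,8), heading left
all 729 alternatives checked — unique.

back(4), turn(right), back(2)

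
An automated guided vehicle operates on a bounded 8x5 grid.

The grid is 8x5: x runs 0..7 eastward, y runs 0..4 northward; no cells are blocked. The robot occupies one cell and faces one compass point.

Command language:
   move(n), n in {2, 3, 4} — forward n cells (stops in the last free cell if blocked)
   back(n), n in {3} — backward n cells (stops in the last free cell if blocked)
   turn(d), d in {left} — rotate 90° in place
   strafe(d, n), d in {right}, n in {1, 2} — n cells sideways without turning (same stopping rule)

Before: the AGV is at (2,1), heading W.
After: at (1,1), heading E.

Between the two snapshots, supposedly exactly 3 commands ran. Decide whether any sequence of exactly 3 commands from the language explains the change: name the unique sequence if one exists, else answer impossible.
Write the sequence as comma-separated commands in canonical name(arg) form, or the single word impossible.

key: cell and facing (now E) both changed — the 3 commands mix motion and turning
start: at (2,1), heading W
[1] after turn(left): at (2,1), heading S
[2] after strafe(right, 1): at (1,1), heading S
[3] after turn(left): at (1,1), heading E
all 343 alternatives checked — unique.

turn(left), strafe(right, 1), turn(left)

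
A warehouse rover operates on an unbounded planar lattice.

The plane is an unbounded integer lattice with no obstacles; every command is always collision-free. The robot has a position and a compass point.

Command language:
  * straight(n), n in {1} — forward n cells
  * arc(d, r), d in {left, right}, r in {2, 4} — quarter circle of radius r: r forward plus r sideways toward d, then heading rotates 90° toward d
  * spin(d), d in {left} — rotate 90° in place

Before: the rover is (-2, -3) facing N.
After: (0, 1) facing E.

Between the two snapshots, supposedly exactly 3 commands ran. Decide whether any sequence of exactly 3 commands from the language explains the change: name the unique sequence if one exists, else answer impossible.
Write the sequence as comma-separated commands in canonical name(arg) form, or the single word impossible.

key: running arc(right, 2) before straight(1) would end elsewhere — order is forced
start: (-2, -3) facing N
[1] after straight(1): (-2, -2) facing N
[2] after straight(1): (-2, -1) facing N
[3] after arc(right, 2): (0, 1) facing E
all 216 alternatives checked — unique.

straight(1), straight(1), arc(right, 2)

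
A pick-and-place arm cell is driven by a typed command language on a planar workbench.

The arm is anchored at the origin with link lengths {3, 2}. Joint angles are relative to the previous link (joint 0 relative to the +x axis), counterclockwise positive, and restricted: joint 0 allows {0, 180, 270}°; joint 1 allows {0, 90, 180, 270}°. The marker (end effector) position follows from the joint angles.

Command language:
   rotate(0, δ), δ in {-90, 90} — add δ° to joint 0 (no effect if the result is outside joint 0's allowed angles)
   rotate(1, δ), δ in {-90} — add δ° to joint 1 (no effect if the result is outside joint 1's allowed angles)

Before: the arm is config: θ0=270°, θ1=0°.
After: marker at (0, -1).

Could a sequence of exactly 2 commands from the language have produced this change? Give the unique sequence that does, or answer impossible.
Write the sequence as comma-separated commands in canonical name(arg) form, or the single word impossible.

t0: config: θ0=270°, θ1=0°
[1] after rotate(1, -90): config: θ0=270°, θ1=270°
[2] after rotate(1, -90): config: θ0=270°, θ1=180°
all 9 alternatives checked — unique.

rotate(1, -90), rotate(1, -90)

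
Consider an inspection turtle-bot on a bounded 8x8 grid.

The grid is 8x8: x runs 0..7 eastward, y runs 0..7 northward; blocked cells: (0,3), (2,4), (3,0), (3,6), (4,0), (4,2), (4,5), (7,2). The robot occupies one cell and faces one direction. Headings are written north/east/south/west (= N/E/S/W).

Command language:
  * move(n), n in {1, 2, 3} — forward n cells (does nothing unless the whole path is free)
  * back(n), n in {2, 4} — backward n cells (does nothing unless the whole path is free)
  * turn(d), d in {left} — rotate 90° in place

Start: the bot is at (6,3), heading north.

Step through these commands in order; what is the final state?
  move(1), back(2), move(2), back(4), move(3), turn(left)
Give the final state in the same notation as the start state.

at (6,3), heading west

t0: at (6,3), heading north
[1] after move(1): at (6,4), heading north
[2] after back(2): at (6,2), heading north
[3] after move(2): at (6,4), heading north
[4] after back(4): at (6,0), heading north
[5] after move(3): at (6,3), heading north
[6] after turn(left): at (6,3), heading west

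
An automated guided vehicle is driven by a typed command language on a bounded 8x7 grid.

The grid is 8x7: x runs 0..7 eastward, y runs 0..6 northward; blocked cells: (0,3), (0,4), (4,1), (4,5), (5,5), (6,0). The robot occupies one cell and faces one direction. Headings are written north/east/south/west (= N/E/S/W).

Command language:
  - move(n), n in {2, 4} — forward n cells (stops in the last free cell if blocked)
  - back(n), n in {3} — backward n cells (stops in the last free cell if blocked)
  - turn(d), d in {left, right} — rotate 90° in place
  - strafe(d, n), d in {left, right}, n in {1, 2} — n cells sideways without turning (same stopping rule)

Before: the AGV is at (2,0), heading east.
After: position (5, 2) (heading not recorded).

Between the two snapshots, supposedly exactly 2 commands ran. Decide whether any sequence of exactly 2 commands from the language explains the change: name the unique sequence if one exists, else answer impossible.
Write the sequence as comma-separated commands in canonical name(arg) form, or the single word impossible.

move(4), strafe(left, 2)

key: move(4) is stopped early by the blocked cell at (6,0)
from: at (2,0), heading east
[1] after move(4): at (5,0), heading east
[2] after strafe(left, 2): at (5,2), heading east
no other 2-command option fits: unique.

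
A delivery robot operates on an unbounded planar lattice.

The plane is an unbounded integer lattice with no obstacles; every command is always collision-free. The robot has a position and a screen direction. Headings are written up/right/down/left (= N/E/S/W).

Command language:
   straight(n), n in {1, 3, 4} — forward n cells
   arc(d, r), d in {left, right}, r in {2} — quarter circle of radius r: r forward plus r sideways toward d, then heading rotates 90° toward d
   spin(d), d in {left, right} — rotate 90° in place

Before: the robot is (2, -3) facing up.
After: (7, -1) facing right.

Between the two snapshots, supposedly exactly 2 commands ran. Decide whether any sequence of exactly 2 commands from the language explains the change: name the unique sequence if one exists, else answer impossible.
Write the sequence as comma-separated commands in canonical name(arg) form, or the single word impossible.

arc(right, 2), straight(3)

key: running straight(3) before arc(right, 2) would end elsewhere — order is forced
begin: (2, -3) facing up
[1] after arc(right, 2): (4, -1) facing right
[2] after straight(3): (7, -1) facing right
all 49 alternatives checked — unique.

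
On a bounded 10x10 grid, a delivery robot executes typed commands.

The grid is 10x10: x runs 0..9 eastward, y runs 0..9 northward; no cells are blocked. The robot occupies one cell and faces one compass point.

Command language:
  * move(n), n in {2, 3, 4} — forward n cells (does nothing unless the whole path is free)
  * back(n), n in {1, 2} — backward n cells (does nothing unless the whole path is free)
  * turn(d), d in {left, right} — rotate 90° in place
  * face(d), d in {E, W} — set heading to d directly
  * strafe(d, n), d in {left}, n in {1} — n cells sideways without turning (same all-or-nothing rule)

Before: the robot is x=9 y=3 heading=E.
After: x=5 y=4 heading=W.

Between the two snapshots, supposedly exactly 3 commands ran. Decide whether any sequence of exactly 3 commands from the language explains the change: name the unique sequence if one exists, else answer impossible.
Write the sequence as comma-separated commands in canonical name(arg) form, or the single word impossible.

strafe(left, 1), face(W), move(4)

key: running move(4) before strafe(left, 1) would end elsewhere — order is forced
from: x=9 y=3 heading=E
1. strafe(left, 1) → x=9 y=4 heading=E
2. face(W) → x=9 y=4 heading=W
3. move(4) → x=5 y=4 heading=W
no rival 3-sequence matches.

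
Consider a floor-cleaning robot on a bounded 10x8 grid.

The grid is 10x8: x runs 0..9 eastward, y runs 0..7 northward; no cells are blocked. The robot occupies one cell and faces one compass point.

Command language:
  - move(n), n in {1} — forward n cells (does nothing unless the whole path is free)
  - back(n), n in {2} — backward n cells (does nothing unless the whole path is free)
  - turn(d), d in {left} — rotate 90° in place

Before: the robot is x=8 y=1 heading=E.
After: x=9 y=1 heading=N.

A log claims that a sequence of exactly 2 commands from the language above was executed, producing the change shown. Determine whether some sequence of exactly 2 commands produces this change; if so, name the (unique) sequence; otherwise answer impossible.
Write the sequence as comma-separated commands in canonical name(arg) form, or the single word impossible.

move(1), turn(left)

key: running turn(left) before move(1) would end elsewhere — order is forced
start: x=8 y=1 heading=E
[1] after move(1): x=9 y=1 heading=E
[2] after turn(left): x=9 y=1 heading=N
no other 2-command option fits: unique.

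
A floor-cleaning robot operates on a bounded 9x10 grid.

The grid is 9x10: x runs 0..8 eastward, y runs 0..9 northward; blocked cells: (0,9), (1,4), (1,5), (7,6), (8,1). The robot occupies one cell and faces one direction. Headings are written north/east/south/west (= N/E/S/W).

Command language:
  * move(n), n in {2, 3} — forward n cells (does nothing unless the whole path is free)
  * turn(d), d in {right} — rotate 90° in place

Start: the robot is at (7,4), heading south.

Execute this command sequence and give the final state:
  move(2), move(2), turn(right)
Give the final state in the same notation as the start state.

begin: at (7,4), heading south
[1] after move(2): at (7,2), heading south
[2] after move(2): at (7,0), heading south
[3] after turn(right): at (7,0), heading west

at (7,0), heading west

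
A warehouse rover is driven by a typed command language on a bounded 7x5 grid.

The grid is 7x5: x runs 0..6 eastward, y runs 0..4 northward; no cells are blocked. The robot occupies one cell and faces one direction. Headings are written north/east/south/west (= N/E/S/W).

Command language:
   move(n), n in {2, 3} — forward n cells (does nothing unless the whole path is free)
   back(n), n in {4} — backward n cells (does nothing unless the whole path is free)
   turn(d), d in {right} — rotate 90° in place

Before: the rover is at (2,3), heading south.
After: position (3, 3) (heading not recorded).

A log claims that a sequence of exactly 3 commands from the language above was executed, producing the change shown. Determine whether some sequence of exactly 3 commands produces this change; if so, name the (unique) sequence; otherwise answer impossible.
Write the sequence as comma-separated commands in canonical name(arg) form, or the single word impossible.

key: running move(3) before turn(right) would end elsewhere — order is forced
initial: at (2,3), heading south
1. turn(right) → at (2,3), heading west
2. back(4) → at (6,3), heading west
3. move(3) → at (3,3), heading west
no rival 3-sequence matches.

turn(right), back(4), move(3)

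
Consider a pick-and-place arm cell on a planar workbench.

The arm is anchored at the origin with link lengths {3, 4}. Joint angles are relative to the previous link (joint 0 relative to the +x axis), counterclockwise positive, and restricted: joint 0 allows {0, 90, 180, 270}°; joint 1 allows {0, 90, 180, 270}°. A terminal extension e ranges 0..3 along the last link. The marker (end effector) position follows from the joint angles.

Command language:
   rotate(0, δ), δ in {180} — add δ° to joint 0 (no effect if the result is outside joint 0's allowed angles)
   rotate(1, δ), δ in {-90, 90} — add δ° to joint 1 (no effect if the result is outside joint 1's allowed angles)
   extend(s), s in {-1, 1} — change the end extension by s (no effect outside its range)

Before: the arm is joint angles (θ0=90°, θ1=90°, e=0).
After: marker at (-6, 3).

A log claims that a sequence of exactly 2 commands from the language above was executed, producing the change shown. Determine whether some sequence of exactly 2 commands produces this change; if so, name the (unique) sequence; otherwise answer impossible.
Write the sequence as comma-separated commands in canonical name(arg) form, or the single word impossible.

start: joint angles (θ0=90°, θ1=90°, e=0)
t=1 extend(1) ⇒ joint angles (θ0=90°, θ1=90°, e=1)
t=2 extend(1) ⇒ joint angles (θ0=90°, θ1=90°, e=2)
no rival 2-sequence matches.

extend(1), extend(1)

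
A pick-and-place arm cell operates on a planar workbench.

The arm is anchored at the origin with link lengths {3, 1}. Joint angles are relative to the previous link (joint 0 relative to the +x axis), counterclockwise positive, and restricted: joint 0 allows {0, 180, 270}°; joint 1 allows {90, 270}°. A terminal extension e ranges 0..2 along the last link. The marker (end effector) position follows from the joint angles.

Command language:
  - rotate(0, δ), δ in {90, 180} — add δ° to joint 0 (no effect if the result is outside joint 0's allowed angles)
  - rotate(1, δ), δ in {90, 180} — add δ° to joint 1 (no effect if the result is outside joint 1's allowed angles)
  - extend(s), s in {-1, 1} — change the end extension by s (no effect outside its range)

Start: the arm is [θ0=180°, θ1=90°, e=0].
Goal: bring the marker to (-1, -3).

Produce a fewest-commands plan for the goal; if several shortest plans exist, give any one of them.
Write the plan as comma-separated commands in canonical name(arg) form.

rotate(0, 90), rotate(1, 180)

start: [θ0=180°, θ1=90°, e=0]
t=1 rotate(0, 90) ⇒ [θ0=270°, θ1=90°, e=0]
t=2 rotate(1, 180) ⇒ [θ0=270°, θ1=270°, e=0]
nothing shorter than 2 reaches the goal.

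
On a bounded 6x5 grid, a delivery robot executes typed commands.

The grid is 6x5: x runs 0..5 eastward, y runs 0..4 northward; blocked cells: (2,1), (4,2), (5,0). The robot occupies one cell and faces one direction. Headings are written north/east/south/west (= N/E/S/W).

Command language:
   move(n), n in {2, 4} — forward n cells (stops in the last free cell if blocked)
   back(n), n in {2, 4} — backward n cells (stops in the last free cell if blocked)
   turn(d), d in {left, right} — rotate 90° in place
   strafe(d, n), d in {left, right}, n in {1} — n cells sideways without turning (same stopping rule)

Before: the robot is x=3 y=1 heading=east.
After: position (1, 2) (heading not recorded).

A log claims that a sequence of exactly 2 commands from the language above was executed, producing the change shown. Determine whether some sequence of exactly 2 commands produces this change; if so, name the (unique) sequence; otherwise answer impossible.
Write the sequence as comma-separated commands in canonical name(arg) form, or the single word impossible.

key: order matters: swapping strafe(left, 1) and back(2) lands elsewhere
t0: x=3 y=1 heading=east
t=1 strafe(left, 1) ⇒ x=3 y=2 heading=east
t=2 back(2) ⇒ x=1 y=2 heading=east
uniquely the one of 64 2-step routes that fits.

strafe(left, 1), back(2)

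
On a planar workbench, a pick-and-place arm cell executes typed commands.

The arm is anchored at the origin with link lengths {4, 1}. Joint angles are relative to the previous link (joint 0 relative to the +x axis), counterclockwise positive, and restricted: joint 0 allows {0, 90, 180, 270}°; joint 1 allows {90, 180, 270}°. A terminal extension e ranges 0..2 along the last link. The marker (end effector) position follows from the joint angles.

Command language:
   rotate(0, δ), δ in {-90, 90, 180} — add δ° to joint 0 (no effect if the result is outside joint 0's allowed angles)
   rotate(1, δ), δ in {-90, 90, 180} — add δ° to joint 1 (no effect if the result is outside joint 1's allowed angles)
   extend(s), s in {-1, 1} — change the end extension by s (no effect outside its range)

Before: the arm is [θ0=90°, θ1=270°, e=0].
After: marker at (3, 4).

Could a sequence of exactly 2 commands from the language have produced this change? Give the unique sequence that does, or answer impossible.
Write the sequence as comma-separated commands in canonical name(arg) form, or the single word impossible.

extend(1), extend(1)

from: [θ0=90°, θ1=270°, e=0]
1. extend(1) → [θ0=90°, θ1=270°, e=1]
2. extend(1) → [θ0=90°, θ1=270°, e=2]
no rival 2-sequence matches.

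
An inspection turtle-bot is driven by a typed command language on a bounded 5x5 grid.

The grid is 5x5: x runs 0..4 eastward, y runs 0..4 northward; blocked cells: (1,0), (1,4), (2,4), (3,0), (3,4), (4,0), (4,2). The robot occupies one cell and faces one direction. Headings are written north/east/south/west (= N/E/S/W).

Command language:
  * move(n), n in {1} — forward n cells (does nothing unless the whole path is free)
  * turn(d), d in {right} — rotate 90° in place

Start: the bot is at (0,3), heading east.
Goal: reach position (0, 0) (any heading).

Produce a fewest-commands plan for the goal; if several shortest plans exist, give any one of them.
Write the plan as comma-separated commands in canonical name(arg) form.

turn(right), move(1), move(1), move(1)

t0: at (0,3), heading east
[1] after turn(right): at (0,3), heading south
[2] after move(1): at (0,2), heading south
[3] after move(1): at (0,1), heading south
[4] after move(1): at (0,0), heading south
no 3-step plan works, so 4 is optimal.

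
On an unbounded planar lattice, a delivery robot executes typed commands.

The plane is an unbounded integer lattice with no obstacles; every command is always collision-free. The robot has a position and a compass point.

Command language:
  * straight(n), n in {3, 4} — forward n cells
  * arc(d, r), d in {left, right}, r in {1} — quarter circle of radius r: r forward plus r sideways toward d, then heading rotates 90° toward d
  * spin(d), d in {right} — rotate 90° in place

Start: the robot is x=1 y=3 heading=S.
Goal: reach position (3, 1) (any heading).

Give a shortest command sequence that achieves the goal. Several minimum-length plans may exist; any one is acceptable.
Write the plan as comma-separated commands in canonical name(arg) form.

t0: x=1 y=3 heading=S
t=1 arc(left, 1) ⇒ x=2 y=2 heading=E
t=2 arc(right, 1) ⇒ x=3 y=1 heading=S
minimal: 2 command(s), checked below 2.

arc(left, 1), arc(right, 1)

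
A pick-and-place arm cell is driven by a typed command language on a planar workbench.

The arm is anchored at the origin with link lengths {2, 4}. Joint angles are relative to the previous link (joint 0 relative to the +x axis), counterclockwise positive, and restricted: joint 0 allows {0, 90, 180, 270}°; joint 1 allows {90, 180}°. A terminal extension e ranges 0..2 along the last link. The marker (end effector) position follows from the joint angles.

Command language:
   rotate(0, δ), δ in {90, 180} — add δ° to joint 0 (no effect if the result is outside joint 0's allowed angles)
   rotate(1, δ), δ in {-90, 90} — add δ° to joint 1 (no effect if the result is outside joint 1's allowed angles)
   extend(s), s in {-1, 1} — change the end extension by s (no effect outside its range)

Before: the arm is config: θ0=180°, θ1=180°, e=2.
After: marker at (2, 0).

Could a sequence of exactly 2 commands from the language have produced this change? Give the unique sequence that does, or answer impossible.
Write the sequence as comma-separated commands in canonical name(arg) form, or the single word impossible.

begin: config: θ0=180°, θ1=180°, e=2
1. extend(-1) → config: θ0=180°, θ1=180°, e=1
2. extend(-1) → config: θ0=180°, θ1=180°, e=0
uniquely the one of 36 2-step routes that fits.

extend(-1), extend(-1)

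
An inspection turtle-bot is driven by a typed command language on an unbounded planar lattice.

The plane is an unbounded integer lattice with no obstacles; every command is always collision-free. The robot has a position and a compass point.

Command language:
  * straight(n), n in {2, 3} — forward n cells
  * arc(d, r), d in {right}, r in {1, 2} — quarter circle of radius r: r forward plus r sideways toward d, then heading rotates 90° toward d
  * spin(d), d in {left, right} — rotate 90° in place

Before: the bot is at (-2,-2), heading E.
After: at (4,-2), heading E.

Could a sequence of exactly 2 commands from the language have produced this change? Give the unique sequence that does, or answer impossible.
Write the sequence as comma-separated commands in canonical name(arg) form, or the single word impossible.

straight(3), straight(3)

key: still facing E at the end — nothing in the sequence rotates
from: at (-2,-2), heading E
step 1 (straight(3)): at (1,-2), heading E
step 2 (straight(3)): at (4,-2), heading E
no rival 2-sequence matches.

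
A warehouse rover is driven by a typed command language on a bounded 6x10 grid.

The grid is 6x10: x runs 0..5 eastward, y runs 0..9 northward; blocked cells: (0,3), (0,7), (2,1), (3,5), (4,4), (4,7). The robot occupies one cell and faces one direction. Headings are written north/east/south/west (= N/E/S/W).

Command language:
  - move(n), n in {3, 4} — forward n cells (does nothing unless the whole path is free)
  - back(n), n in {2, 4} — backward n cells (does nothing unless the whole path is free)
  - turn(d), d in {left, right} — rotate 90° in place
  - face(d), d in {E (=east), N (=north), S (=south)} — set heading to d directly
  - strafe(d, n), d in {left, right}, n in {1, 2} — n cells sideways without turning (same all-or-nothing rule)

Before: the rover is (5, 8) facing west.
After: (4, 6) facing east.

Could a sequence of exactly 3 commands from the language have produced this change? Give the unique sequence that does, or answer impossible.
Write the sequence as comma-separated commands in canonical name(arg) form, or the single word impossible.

impossible

all 2197 sequences checked — none match.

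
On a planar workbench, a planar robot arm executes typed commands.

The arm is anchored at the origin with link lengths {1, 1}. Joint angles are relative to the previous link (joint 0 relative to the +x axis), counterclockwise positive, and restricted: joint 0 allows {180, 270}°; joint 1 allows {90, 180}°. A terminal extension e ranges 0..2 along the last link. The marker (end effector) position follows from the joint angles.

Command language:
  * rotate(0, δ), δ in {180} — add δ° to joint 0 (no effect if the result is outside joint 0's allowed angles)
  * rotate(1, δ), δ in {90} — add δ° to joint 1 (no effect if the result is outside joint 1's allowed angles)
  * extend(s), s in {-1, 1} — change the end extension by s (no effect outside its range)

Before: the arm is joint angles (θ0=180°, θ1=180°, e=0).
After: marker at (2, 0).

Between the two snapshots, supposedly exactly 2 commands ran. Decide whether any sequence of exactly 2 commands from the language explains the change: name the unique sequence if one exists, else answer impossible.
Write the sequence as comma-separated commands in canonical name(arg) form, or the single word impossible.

extend(1), extend(1)

begin: joint angles (θ0=180°, θ1=180°, e=0)
[1] after extend(1): joint angles (θ0=180°, θ1=180°, e=1)
[2] after extend(1): joint angles (θ0=180°, θ1=180°, e=2)
no other 2-command option fits: unique.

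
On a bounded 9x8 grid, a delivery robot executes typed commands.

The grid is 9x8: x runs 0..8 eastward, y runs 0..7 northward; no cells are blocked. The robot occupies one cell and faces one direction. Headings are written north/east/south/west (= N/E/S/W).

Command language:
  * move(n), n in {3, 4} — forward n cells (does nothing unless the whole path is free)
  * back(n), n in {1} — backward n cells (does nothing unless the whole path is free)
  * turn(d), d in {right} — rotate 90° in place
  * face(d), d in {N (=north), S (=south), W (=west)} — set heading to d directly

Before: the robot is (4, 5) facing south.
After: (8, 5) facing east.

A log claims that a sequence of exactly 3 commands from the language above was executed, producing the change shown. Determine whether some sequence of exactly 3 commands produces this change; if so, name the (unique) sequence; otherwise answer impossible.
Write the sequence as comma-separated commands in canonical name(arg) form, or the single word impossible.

face(N), turn(right), move(4)

key: position moved to (8,5) AND the heading swung to E — translation plus rotation needed
start: (4, 5) facing south
[1] after face(N): (4, 5) facing north
[2] after turn(right): (4, 5) facing east
[3] after move(4): (8, 5) facing east
all 343 alternatives checked — unique.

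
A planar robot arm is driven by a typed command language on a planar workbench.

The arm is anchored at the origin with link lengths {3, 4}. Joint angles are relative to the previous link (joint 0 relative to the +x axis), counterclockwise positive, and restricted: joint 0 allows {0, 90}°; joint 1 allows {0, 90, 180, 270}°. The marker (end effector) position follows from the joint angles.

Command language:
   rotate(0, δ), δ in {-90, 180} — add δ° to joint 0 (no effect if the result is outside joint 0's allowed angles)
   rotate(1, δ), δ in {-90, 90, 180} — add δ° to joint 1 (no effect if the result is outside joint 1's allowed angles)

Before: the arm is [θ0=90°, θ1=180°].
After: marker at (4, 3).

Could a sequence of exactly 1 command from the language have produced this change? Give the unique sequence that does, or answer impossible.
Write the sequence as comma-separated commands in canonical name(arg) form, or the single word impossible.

rotate(1, 90)

start: [θ0=90°, θ1=180°]
[1] after rotate(1, 90): [θ0=90°, θ1=270°]
no rival 1-sequence matches.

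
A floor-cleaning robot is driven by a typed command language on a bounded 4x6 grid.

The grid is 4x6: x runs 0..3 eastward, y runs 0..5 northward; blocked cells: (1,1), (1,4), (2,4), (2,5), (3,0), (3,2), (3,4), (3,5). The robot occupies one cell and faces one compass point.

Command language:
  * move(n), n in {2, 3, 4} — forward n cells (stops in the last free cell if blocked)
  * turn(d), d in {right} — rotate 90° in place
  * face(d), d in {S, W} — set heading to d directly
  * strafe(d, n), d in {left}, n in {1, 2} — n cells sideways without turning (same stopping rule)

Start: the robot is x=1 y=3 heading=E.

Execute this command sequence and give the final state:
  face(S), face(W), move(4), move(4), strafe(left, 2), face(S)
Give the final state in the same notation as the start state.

t0: x=1 y=3 heading=E
[1] after face(S): x=1 y=3 heading=S
[2] after face(W): x=1 y=3 heading=W
[3] after move(4): x=0 y=3 heading=W
[4] after move(4): x=0 y=3 heading=W
[5] after strafe(left, 2): x=0 y=1 heading=W
[6] after face(S): x=0 y=1 heading=S

x=0 y=1 heading=S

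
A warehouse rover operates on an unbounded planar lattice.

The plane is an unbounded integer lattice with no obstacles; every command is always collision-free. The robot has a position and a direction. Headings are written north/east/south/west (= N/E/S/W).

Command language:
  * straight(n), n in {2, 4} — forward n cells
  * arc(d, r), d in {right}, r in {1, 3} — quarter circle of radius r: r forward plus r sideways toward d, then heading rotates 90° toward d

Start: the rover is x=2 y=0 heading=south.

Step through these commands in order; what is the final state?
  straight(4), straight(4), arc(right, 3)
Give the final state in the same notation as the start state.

begin: x=2 y=0 heading=south
t=1 straight(4) ⇒ x=2 y=-4 heading=south
t=2 straight(4) ⇒ x=2 y=-8 heading=south
t=3 arc(right, 3) ⇒ x=-1 y=-11 heading=west

x=-1 y=-11 heading=west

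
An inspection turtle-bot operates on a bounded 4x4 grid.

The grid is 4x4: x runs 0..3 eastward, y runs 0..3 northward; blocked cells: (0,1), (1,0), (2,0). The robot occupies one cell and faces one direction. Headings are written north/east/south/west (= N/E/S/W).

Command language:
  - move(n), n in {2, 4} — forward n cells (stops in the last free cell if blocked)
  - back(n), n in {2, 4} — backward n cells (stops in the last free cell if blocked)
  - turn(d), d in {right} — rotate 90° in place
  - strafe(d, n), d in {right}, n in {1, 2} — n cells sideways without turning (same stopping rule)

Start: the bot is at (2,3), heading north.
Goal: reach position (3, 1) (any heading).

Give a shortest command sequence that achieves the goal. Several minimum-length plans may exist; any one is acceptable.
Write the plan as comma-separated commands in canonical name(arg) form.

begin: at (2,3), heading north
t=1 strafe(right, 2) ⇒ at (3,3), heading north
t=2 back(2) ⇒ at (3,1), heading north
no 1-step plan works, so 2 is optimal.

strafe(right, 2), back(2)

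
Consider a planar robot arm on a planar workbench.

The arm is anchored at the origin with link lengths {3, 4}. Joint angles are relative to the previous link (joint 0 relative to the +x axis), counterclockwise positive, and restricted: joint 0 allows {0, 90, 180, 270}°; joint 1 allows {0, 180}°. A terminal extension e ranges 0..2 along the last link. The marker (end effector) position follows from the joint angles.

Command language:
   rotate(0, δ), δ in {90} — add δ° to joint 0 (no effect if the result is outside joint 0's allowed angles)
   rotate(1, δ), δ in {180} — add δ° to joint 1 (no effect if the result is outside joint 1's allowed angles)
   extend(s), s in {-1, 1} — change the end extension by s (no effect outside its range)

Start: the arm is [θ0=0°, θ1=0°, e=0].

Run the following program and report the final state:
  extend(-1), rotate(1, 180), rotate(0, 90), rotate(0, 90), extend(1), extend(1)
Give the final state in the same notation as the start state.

initial: [θ0=0°, θ1=0°, e=0]
step 1 (extend(-1)): [θ0=0°, θ1=0°, e=0]
step 2 (rotate(1, 180)): [θ0=0°, θ1=180°, e=0]
step 3 (rotate(0, 90)): [θ0=90°, θ1=180°, e=0]
step 4 (rotate(0, 90)): [θ0=180°, θ1=180°, e=0]
step 5 (extend(1)): [θ0=180°, θ1=180°, e=1]
step 6 (extend(1)): [θ0=180°, θ1=180°, e=2]

[θ0=180°, θ1=180°, e=2]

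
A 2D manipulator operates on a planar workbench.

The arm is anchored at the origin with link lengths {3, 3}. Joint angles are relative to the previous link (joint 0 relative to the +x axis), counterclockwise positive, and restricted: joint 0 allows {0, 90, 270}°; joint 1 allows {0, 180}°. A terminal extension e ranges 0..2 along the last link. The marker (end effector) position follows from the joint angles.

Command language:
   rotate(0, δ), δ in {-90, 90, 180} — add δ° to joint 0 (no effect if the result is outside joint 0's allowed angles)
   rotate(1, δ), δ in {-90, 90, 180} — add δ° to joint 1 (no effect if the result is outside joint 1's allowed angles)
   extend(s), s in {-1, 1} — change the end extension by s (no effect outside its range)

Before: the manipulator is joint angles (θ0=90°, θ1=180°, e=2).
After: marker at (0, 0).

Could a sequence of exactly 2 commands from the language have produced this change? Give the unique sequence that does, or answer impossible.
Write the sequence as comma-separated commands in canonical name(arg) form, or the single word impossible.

start: joint angles (θ0=90°, θ1=180°, e=2)
1. extend(-1) → joint angles (θ0=90°, θ1=180°, e=1)
2. extend(-1) → joint angles (θ0=90°, θ1=180°, e=0)
uniquely the one of 64 2-step routes that fits.

extend(-1), extend(-1)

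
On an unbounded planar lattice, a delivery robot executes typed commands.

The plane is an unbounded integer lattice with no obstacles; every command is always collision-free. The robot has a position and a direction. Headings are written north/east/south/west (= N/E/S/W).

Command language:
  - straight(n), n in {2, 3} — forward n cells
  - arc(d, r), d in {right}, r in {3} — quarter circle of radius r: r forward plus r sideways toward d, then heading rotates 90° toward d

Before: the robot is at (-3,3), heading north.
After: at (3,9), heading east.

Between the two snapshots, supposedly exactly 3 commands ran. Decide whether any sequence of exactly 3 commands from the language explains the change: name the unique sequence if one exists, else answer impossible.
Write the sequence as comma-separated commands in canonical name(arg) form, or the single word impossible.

key: cell and facing (now E) both changed — the 3 commands mix motion and turning
from: at (-3,3), heading north
t=1 straight(3) ⇒ at (-3,6), heading north
t=2 arc(right, 3) ⇒ at (0,9), heading east
t=3 straight(3) ⇒ at (3,9), heading east
uniquely the one of 27 3-step routes that fits.

straight(3), arc(right, 3), straight(3)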